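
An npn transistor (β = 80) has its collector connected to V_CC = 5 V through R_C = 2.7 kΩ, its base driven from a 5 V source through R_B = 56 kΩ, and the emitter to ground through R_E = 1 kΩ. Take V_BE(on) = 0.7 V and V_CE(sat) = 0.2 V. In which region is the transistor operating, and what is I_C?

saturation; I_C ≈ 1.3 mA

Assume active: I_B = (5 − 0.7)/(56 + 81×1) = 0.0314 mA, I_C = β·I_B = 2.51 mA.
Then V_CE = 5 − 2.51×2.7 − 2.54×1 = -4.32 V < 0.2 V — the active assumption fails.
Re-solve with V_CE = 0.2 V. KCL at the emitter: V_E/R_E = (V_BB−0.7−V_E)/R_B + (V_CC−0.2−V_E)/R_C, giving V_E = 1.34 V.
I_C = (V_CC − 0.2 − V_E)/R_C = (4.8 − 1.34)/2.7 = 1.28 mA.
Check: I_B = (4.3 − 1.34)/56 = 0.0529 mA, and β·I_B = 4.23 mA > I_C, confirming saturation.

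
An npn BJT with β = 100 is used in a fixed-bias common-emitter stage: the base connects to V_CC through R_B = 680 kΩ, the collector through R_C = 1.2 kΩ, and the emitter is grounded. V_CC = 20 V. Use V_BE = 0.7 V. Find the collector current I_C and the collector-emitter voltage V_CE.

I_C ≈ 2.8 mA, V_CE ≈ 17 V

Base loop: V_CC = I_B·R_B + V_BE, so I_B = (20 − 0.7)/680 kΩ = 0.0284 mA.
In the active region I_C = β·I_B = 100 × 0.0284 = 2.84 mA.
Collector loop: V_CE = V_CC − I_C·R_C = 20 − 2.84×1.2 = 16.6 V.
Since V_CE = 16.6 V > V_CE(sat) ≈ 0.2 V, the transistor is in the active region as assumed.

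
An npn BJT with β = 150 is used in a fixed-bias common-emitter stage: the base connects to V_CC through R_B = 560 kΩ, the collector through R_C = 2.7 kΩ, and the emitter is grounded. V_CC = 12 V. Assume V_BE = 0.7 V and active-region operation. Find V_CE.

Base loop: V_CC = I_B·R_B + V_BE, so I_B = (12 − 0.7)/560 kΩ = 0.0202 mA.
In the active region I_C = β·I_B = 150 × 0.0202 = 3.03 mA.
Collector loop: V_CE = V_CC − I_C·R_C = 12 − 3.03×2.7 = 3.83 V.
Since V_CE = 3.83 V > V_CE(sat) ≈ 0.2 V, the transistor is in the active region as assumed.

V_CE ≈ 3.8 V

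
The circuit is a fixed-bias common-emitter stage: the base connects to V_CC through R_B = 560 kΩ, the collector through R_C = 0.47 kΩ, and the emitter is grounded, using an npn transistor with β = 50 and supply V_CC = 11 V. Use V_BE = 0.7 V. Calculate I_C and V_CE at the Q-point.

I_C ≈ 0.92 mA, V_CE ≈ 11 V

Base loop: V_CC = I_B·R_B + V_BE, so I_B = (11 − 0.7)/560 kΩ = 0.0184 mA.
In the active region I_C = β·I_B = 50 × 0.0184 = 0.92 mA.
Collector loop: V_CE = V_CC − I_C·R_C = 11 − 0.92×0.47 = 10.6 V.
Since V_CE = 10.6 V > V_CE(sat) ≈ 0.2 V, the transistor is in the active region as assumed.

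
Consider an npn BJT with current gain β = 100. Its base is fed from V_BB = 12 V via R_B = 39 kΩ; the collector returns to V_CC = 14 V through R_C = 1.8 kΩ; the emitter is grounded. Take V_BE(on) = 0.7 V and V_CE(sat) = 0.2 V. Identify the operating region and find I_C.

Assume active: I_B = (12 − 0.7)/39 = 0.29 mA, giving I_C = β·I_B = 29 mA.
But then V_CE = 14 − 29×1.8 = -38.2 V < V_CE(sat) = 0.2 V — impossible in the active region.
So the transistor is saturated. With V_CE = 0.2 V, I_C = (V_CC − 0.2)/R_C = 13.8/1.8 = 7.67 mA.
Check: β·I_B = 29 mA > I_C = 7.67 mA, confirming saturation.

saturation; I_C ≈ 7.7 mA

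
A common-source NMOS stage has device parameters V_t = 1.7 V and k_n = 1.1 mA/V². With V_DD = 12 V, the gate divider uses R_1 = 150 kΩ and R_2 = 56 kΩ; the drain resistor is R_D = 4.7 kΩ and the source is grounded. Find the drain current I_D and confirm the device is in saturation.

I_D ≈ 1.3 mA

V_G = V_DD·R_2/(R_1+R_2) = 12×56/206 = 3.26 V. With the source grounded, V_GS = V_G = 3.26 V.
Assume saturation: I_D = (k_n/2)(V_GS − V_t)² = (1.1/2)×(3.26 − 1.7)² = 0.55×1.56² = 1.34 mA.
V_DS = V_DD − I_D·R_D = 12 − 1.34×4.7 = 5.69 V.
Saturation requires V_DS ≥ V_GS − V_t = 1.56 V; 5.69 ≥ 1.56 ✓.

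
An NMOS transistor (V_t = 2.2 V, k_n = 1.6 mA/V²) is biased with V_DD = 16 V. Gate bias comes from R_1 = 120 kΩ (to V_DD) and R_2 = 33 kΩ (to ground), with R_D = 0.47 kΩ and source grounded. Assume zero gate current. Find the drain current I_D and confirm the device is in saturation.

I_D ≈ 1.3 mA

V_G = V_DD·R_2/(R_1+R_2) = 16×33/153 = 3.45 V. With the source grounded, V_GS = V_G = 3.45 V.
Assume saturation: I_D = (k_n/2)(V_GS − V_t)² = (1.6/2)×(3.45 − 2.2)² = 0.8×1.25² = 1.25 mA.
V_DS = V_DD − I_D·R_D = 16 − 1.25×0.47 = 15.4 V.
Saturation requires V_DS ≥ V_GS − V_t = 1.25 V; 15.4 ≥ 1.25 ✓.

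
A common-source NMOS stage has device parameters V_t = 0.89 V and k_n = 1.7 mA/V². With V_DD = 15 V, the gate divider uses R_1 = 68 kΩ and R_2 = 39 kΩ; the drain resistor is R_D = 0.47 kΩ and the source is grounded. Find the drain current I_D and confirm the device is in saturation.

I_D ≈ 18 mA

V_G = V_DD·R_2/(R_1+R_2) = 15×39/107 = 5.47 V. With the source grounded, V_GS = V_G = 5.47 V.
Assume saturation: I_D = (k_n/2)(V_GS − V_t)² = (1.7/2)×(5.47 − 0.89)² = 0.85×4.58² = 17.8 mA.
V_DS = V_DD − I_D·R_D = 15 − 17.8×0.47 = 6.63 V.
Saturation requires V_DS ≥ V_GS − V_t = 4.58 V; 6.63 ≥ 4.58 ✓.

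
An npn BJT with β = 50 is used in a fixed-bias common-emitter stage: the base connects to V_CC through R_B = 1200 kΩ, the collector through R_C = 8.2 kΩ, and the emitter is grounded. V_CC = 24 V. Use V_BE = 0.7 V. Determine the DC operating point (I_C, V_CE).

Base loop: V_CC = I_B·R_B + V_BE, so I_B = (24 − 0.7)/1200 kΩ = 0.0194 mA.
In the active region I_C = β·I_B = 50 × 0.0194 = 0.971 mA.
Collector loop: V_CE = V_CC − I_C·R_C = 24 − 0.971×8.2 = 16 V.
Since V_CE = 16 V > V_CE(sat) ≈ 0.2 V, the transistor is in the active region as assumed.

I_C ≈ 0.97 mA, V_CE ≈ 16 V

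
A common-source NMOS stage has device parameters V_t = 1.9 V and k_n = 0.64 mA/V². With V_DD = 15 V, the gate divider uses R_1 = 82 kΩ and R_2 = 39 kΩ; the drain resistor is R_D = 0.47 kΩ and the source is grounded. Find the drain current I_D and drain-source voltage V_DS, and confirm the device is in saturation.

I_D ≈ 2.8 mA, V_DS ≈ 14 V

V_G = V_DD·R_2/(R_1+R_2) = 15×39/121 = 4.83 V. With the source grounded, V_GS = V_G = 4.83 V.
Assume saturation: I_D = (k_n/2)(V_GS − V_t)² = (0.64/2)×(4.83 − 1.9)² = 0.32×2.93² = 2.76 mA.
V_DS = V_DD − I_D·R_D = 15 − 2.76×0.47 = 13.7 V.
Saturation requires V_DS ≥ V_GS − V_t = 2.93 V; 13.7 ≥ 2.93 ✓.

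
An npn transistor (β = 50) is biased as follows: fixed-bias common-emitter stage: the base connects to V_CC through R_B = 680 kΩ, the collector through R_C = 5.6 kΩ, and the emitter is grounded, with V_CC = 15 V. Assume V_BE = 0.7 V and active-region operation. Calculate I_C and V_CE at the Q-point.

I_C ≈ 1.1 mA, V_CE ≈ 9.1 V

Base loop: V_CC = I_B·R_B + V_BE, so I_B = (15 − 0.7)/680 kΩ = 0.021 mA.
In the active region I_C = β·I_B = 50 × 0.021 = 1.05 mA.
Collector loop: V_CE = V_CC − I_C·R_C = 15 − 1.05×5.6 = 9.11 V.
Since V_CE = 9.11 V > V_CE(sat) ≈ 0.2 V, the transistor is in the active region as assumed.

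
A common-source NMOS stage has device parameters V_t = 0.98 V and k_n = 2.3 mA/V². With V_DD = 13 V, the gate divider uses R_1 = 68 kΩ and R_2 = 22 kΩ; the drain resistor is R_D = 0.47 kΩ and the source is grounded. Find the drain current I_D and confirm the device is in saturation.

V_G = V_DD·R_2/(R_1+R_2) = 13×22/90 = 3.18 V. With the source grounded, V_GS = V_G = 3.18 V.
Assume saturation: I_D = (k_n/2)(V_GS − V_t)² = (2.3/2)×(3.18 − 0.98)² = 1.15×2.2² = 5.55 mA.
V_DS = V_DD − I_D·R_D = 13 − 5.55×0.47 = 10.4 V.
Saturation requires V_DS ≥ V_GS − V_t = 2.2 V; 10.4 ≥ 2.2 ✓.

I_D ≈ 5.6 mA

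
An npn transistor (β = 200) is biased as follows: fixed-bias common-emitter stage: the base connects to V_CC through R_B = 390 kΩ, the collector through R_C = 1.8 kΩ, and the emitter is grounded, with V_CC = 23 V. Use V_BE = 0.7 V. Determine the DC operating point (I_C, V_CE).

I_C ≈ 11 mA, V_CE ≈ 2.4 V

Base loop: V_CC = I_B·R_B + V_BE, so I_B = (23 − 0.7)/390 kΩ = 0.0572 mA.
In the active region I_C = β·I_B = 200 × 0.0572 = 11.4 mA.
Collector loop: V_CE = V_CC − I_C·R_C = 23 − 11.4×1.8 = 2.42 V.
Since V_CE = 2.42 V > V_CE(sat) ≈ 0.2 V, the transistor is in the active region as assumed.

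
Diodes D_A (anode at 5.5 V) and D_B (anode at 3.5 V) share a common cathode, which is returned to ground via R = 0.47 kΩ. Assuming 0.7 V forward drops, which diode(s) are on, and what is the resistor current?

Assume both conduct. Then node N would need to be at both 5.5−0.7 = 4.8 V and 3.5−0.7 = 2.8 V, which is impossible.
Assume only D_A conducts: V_N = 5.5 − 0.7 = 4.8 V, so I_R = 4.8/0.47 = 10.2 mA.
Check D_B: its anode-to-cathode voltage is 3.5 − 4.8 = -1.3 V < 0.7 V, so it is off. The assumption is consistent.

Only D_A conducts; I_R ≈ 10 mA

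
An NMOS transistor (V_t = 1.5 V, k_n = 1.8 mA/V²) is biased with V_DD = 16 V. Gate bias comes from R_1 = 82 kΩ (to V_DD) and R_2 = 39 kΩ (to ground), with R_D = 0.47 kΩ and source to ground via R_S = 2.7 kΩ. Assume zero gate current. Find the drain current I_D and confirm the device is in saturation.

V_G = V_DD·R_2/(R_1+R_2) = 16×39/121 = 5.16 V.
Assume saturation: I_D = (k_n/2)(V_GS − V_t)² with V_GS = V_G − I_D·R_S = 5.16 − 2.7·I_D.
Substituting gives 6.56·I_D² − 18.8·I_D + 12 = 0, with roots I_D = 0.97 or 1.89 mA.
The root I_D = 1.89 mA gives V_GS = 0.0503 V ≤ V_t, so take I_D = 0.97 mA.
Then V_GS = 2.54 V and V_DS = V_DD − I_D(R_D+R_S) = 16 − 0.97×3.17 = 12.9 V.
Saturation requires V_DS ≥ V_GS − V_t = 1.04 V; 12.9 ≥ 1.04 ✓.

I_D ≈ 0.97 mA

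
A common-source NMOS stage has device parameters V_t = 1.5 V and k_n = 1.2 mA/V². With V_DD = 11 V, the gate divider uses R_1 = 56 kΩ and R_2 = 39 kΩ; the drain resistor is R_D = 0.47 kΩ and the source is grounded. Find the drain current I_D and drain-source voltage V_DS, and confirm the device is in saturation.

V_G = V_DD·R_2/(R_1+R_2) = 11×39/95 = 4.52 V. With the source grounded, V_GS = V_G = 4.52 V.
Assume saturation: I_D = (k_n/2)(V_GS − V_t)² = (1.2/2)×(4.52 − 1.5)² = 0.6×3.02² = 5.46 mA.
V_DS = V_DD − I_D·R_D = 11 − 5.46×0.47 = 8.44 V.
Saturation requires V_DS ≥ V_GS − V_t = 3.02 V; 8.44 ≥ 3.02 ✓.

I_D ≈ 5.5 mA, V_DS ≈ 8.4 V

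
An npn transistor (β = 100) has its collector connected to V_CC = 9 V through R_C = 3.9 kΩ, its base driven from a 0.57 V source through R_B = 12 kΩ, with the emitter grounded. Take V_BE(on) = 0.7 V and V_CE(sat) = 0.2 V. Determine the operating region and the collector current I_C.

cutoff; I_C ≈ 0

V_BB = 0.57 V ≤ V_BE(on) = 0.7 V, so the base-emitter junction is not forward biased.
The transistor is in cutoff: I_B = I_C = 0.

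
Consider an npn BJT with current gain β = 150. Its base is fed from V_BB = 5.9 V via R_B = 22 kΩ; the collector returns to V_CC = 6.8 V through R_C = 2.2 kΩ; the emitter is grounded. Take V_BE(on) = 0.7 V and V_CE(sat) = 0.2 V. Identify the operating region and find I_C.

Assume active: I_B = (5.9 − 0.7)/22 = 0.236 mA, giving I_C = β·I_B = 35.5 mA.
But then V_CE = 6.8 − 35.5×2.2 = -71.2 V < V_CE(sat) = 0.2 V — impossible in the active region.
So the transistor is saturated. With V_CE = 0.2 V, I_C = (V_CC − 0.2)/R_C = 6.6/2.2 = 3 mA.
Check: β·I_B = 35.5 mA > I_C = 3 mA, confirming saturation.

saturation; I_C ≈ 3 mA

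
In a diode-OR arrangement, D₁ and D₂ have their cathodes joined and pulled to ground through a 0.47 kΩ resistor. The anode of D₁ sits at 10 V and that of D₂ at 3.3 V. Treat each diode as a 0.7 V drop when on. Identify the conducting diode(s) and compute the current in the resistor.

Assume both conduct. Then node N would need to be at both 10−0.7 = 9.3 V and 3.3−0.7 = 2.6 V, which is impossible.
Assume only D₁ conducts: V_N = 10 − 0.7 = 9.3 V, so I_R = 9.3/0.47 = 19.8 mA.
Check D₂: its anode-to-cathode voltage is 3.3 − 9.3 = -6 V < 0.7 V, so it is off. The assumption is consistent.

Only D₁ conducts; I_R ≈ 20 mA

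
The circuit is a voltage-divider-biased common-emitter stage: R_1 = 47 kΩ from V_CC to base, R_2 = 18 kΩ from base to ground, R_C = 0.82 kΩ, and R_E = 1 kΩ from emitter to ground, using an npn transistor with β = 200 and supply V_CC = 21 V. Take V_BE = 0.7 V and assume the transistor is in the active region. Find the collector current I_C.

Thevenize the base divider: V_Th = V_CC·R_2/(R_1+R_2) = 21×18/65 = 5.82 V, R_Th = R_1‖R_2 = 13 kΩ.
Base-emitter loop: V_Th = I_B·R_Th + V_BE + (β+1)I_B·R_E, so I_B = (5.82 − 0.7) / (13 + 201×1) = 0.0239 mA.
I_C = β·I_B = 200×0.0239 = 4.78 mA, and I_E = (β+1)I_B = 4.8 mA.
V_CE = V_CC − I_C·R_C − I_E·R_E = 21 − 4.78×0.82 − 4.8×1 = 12.3 V.
V_CE = 12.3 V > 0.2 V confirms active-region operation.

I_C ≈ 4.8 mA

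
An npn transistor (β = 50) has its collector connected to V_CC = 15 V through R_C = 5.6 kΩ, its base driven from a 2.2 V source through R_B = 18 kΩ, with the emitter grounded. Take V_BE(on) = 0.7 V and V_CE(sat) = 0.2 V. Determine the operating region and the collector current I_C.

Assume active: I_B = (2.2 − 0.7)/18 = 0.0833 mA, giving I_C = β·I_B = 4.17 mA.
But then V_CE = 15 − 4.17×5.6 = -8.33 V < V_CE(sat) = 0.2 V — impossible in the active region.
So the transistor is saturated. With V_CE = 0.2 V, I_C = (V_CC − 0.2)/R_C = 14.8/5.6 = 2.64 mA.
Check: β·I_B = 4.17 mA > I_C = 2.64 mA, confirming saturation.

saturation; I_C ≈ 2.6 mA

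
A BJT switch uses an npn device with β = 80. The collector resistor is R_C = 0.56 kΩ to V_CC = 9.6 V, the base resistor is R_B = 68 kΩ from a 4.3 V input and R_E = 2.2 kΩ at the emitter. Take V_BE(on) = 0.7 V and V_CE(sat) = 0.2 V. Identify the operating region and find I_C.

active; I_C ≈ 1.2 mA

Assume active. Base-emitter loop: I_B = (V_BB − V_BE)/(R_B + (β+1)R_E) = (4.3 − 0.7)/(68 + 81×2.2) = 0.0146 mA.
I_C = β·I_B = 80×0.0146 = 1.17 mA.
V_CE = V_CC − I_C·R_C − I_E·R_E = 9.6 − 1.17×0.56 − 1.18×2.2 = 6.34 V > V_CE(sat), so the active-region assumption holds.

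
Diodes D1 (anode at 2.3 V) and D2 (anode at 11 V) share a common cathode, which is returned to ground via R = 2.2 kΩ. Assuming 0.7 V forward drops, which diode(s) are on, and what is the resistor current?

Only D2 conducts; I_R ≈ 4.7 mA

Assume both conduct. Then node N would need to be at both 2.3−0.7 = 1.6 V and 11−0.7 = 10.3 V, which is impossible.
Assume only D2 conducts: V_N = 11 − 0.7 = 10.3 V, so I_R = 10.3/2.2 = 4.68 mA.
Check D1: its anode-to-cathode voltage is 2.3 − 10.3 = -8 V < 0.7 V, so it is off. The assumption is consistent.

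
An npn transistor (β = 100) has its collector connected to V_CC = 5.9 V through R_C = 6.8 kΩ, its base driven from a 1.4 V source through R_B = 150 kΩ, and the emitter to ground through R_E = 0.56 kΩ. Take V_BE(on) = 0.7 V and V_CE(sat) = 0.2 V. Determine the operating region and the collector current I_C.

Assume active. Base-emitter loop: I_B = (V_BB − V_BE)/(R_B + (β+1)R_E) = (1.4 − 0.7)/(150 + 101×0.56) = 0.00339 mA.
I_C = β·I_B = 100×0.00339 = 0.339 mA.
V_CE = V_CC − I_C·R_C − I_E·R_E = 5.9 − 0.339×6.8 − 0.342×0.56 = 3.4 V > V_CE(sat), so the active-region assumption holds.

active; I_C ≈ 0.34 mA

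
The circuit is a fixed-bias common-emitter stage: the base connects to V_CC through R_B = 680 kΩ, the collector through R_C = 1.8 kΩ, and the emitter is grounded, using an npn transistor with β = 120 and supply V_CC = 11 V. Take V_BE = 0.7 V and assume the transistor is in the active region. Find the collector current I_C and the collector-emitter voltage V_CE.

Base loop: V_CC = I_B·R_B + V_BE, so I_B = (11 − 0.7)/680 kΩ = 0.0151 mA.
In the active region I_C = β·I_B = 120 × 0.0151 = 1.82 mA.
Collector loop: V_CE = V_CC − I_C·R_C = 11 − 1.82×1.8 = 7.73 V.
Since V_CE = 7.73 V > V_CE(sat) ≈ 0.2 V, the transistor is in the active region as assumed.

I_C ≈ 1.8 mA, V_CE ≈ 7.7 V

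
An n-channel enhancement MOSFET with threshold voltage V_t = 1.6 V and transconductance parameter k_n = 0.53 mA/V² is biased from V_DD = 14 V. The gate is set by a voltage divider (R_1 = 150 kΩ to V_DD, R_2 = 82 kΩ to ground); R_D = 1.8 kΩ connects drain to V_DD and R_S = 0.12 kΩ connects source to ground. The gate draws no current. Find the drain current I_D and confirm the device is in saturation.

I_D ≈ 2.5 mA

V_G = V_DD·R_2/(R_1+R_2) = 14×82/232 = 4.95 V.
Assume saturation: I_D = (k_n/2)(V_GS − V_t)² with V_GS = V_G − I_D·R_S = 4.95 − 0.12·I_D.
Substituting gives 0.00382·I_D² − 1.21·I_D + 2.97 = 0, with roots I_D = 2.47 or 315 mA.
The root I_D = 315 mA gives V_GS = -32.9 V ≤ V_t, so take I_D = 2.47 mA.
Then V_GS = 4.65 V and V_DS = V_DD − I_D(R_D+R_S) = 14 − 2.47×1.92 = 9.26 V.
Saturation requires V_DS ≥ V_GS − V_t = 3.05 V; 9.26 ≥ 3.05 ✓.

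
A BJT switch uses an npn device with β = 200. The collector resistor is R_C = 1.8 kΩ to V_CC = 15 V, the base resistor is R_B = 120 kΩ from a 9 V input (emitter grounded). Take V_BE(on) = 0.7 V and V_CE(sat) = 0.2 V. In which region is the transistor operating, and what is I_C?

Assume active: I_B = (9 − 0.7)/120 = 0.0692 mA, giving I_C = β·I_B = 13.8 mA.
But then V_CE = 15 − 13.8×1.8 = -9.9 V < V_CE(sat) = 0.2 V — impossible in the active region.
So the transistor is saturated. With V_CE = 0.2 V, I_C = (V_CC − 0.2)/R_C = 14.8/1.8 = 8.22 mA.
Check: β·I_B = 13.8 mA > I_C = 8.22 mA, confirming saturation.

saturation; I_C ≈ 8.2 mA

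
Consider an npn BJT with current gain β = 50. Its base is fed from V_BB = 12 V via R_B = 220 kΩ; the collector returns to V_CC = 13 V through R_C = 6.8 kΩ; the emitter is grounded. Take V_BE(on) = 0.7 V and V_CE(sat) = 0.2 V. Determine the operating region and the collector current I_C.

Assume active: I_B = (12 − 0.7)/220 = 0.0514 mA, giving I_C = β·I_B = 2.57 mA.
But then V_CE = 13 − 2.57×6.8 = -4.46 V < V_CE(sat) = 0.2 V — impossible in the active region.
So the transistor is saturated. With V_CE = 0.2 V, I_C = (V_CC − 0.2)/R_C = 12.8/6.8 = 1.88 mA.
Check: β·I_B = 2.57 mA > I_C = 1.88 mA, confirming saturation.

saturation; I_C ≈ 1.9 mA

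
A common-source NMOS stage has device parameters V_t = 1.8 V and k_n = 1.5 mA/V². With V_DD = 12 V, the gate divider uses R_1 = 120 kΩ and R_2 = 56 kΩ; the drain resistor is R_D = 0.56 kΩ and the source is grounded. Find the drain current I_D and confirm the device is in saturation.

V_G = V_DD·R_2/(R_1+R_2) = 12×56/176 = 3.82 V. With the source grounded, V_GS = V_G = 3.82 V.
Assume saturation: I_D = (k_n/2)(V_GS − V_t)² = (1.5/2)×(3.82 − 1.8)² = 0.75×2.02² = 3.05 mA.
V_DS = V_DD − I_D·R_D = 12 − 3.05×0.56 = 10.3 V.
Saturation requires V_DS ≥ V_GS − V_t = 2.02 V; 10.3 ≥ 2.02 ✓.

I_D ≈ 3.1 mA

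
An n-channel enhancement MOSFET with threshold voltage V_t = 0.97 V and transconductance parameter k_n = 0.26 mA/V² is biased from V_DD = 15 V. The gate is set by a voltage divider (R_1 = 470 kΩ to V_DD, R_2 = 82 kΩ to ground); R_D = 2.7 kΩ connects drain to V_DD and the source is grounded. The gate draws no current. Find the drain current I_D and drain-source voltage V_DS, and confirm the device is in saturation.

I_D ≈ 0.21 mA, V_DS ≈ 14 V

V_G = V_DD·R_2/(R_1+R_2) = 15×82/552 = 2.23 V. With the source grounded, V_GS = V_G = 2.23 V.
Assume saturation: I_D = (k_n/2)(V_GS − V_t)² = (0.26/2)×(2.23 − 0.97)² = 0.13×1.26² = 0.206 mA.
V_DS = V_DD − I_D·R_D = 15 − 0.206×2.7 = 14.4 V.
Saturation requires V_DS ≥ V_GS − V_t = 1.26 V; 14.4 ≥ 1.26 ✓.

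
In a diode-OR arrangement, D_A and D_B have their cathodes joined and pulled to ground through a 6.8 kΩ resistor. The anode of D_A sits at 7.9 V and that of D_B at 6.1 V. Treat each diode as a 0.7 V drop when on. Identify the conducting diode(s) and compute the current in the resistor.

Assume both conduct. Then node N would need to be at both 7.9−0.7 = 7.2 V and 6.1−0.7 = 5.4 V, which is impossible.
Assume only D_A conducts: V_N = 7.9 − 0.7 = 7.2 V, so I_R = 7.2/6.8 = 1.06 mA.
Check D_B: its anode-to-cathode voltage is 6.1 − 7.2 = -1.1 V < 0.7 V, so it is off. The assumption is consistent.

Only D_A conducts; I_R ≈ 1.1 mA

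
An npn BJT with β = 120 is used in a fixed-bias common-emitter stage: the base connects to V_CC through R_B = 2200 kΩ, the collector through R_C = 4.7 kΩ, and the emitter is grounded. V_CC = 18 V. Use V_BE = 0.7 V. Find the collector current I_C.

I_C ≈ 0.94 mA

Base loop: V_CC = I_B·R_B + V_BE, so I_B = (18 − 0.7)/2200 kΩ = 0.00786 mA.
In the active region I_C = β·I_B = 120 × 0.00786 = 0.944 mA.
Collector loop: V_CE = V_CC − I_C·R_C = 18 − 0.944×4.7 = 13.6 V.
Since V_CE = 13.6 V > V_CE(sat) ≈ 0.2 V, the transistor is in the active region as assumed.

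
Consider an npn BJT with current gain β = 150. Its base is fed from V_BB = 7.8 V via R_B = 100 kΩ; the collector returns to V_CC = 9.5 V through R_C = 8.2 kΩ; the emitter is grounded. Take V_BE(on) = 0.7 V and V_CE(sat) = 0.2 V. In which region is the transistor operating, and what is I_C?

Assume active: I_B = (7.8 − 0.7)/100 = 0.071 mA, giving I_C = β·I_B = 10.6 mA.
But then V_CE = 9.5 − 10.6×8.2 = -77.8 V < V_CE(sat) = 0.2 V — impossible in the active region.
So the transistor is saturated. With V_CE = 0.2 V, I_C = (V_CC − 0.2)/R_C = 9.3/8.2 = 1.13 mA.
Check: β·I_B = 10.6 mA > I_C = 1.13 mA, confirming saturation.

saturation; I_C ≈ 1.1 mA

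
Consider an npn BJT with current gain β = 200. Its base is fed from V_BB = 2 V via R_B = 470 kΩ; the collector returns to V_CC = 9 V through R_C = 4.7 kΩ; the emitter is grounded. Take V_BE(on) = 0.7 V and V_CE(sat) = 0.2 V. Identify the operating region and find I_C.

Assume active. Base-emitter loop: I_B = (V_BB − V_BE)/R_B = (2 − 0.7)/470 = 0.00277 mA.
I_C = β·I_B = 200×0.00277 = 0.553 mA.
V_CE = V_CC − I_C·R_C = 9 − 0.553×4.7 = 6.4 V > V_CE(sat), so the active-region assumption holds.

active; I_C ≈ 0.55 mA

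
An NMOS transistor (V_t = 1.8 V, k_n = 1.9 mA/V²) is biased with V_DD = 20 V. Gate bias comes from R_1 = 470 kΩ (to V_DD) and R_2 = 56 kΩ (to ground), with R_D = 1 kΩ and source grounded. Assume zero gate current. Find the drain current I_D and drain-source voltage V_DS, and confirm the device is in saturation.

I_D ≈ 0.1 mA, V_DS ≈ 20 V

V_G = V_DD·R_2/(R_1+R_2) = 20×56/526 = 2.13 V. With the source grounded, V_GS = V_G = 2.13 V.
Assume saturation: I_D = (k_n/2)(V_GS − V_t)² = (1.9/2)×(2.13 − 1.8)² = 0.95×0.329² = 0.103 mA.
V_DS = V_DD − I_D·R_D = 20 − 0.103×1 = 19.9 V.
Saturation requires V_DS ≥ V_GS − V_t = 0.329 V; 19.9 ≥ 0.329 ✓.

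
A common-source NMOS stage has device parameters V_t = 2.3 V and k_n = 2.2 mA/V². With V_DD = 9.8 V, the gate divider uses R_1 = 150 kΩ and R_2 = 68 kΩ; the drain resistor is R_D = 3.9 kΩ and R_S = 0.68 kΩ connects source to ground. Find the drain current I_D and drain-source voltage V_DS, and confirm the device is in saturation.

V_G = V_DD·R_2/(R_1+R_2) = 9.8×68/218 = 3.06 V.
Assume saturation: I_D = (k_n/2)(V_GS − V_t)² with V_GS = V_G − I_D·R_S = 3.06 − 0.68·I_D.
Substituting gives 0.509·I_D² − 2.13·I_D + 0.63 = 0, with roots I_D = 0.32 or 3.87 mA.
The root I_D = 3.87 mA gives V_GS = 0.424 V ≤ V_t, so take I_D = 0.32 mA.
Then V_GS = 2.84 V and V_DS = V_DD − I_D(R_D+R_S) = 9.8 − 0.32×4.58 = 8.33 V.
Saturation requires V_DS ≥ V_GS − V_t = 0.539 V; 8.33 ≥ 0.539 ✓.

I_D ≈ 0.32 mA, V_DS ≈ 8.3 V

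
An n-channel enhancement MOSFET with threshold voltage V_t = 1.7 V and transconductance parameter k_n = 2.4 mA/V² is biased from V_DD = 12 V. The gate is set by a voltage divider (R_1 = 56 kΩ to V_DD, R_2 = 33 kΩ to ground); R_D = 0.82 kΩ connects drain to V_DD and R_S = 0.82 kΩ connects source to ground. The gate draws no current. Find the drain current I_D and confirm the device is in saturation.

I_D ≈ 1.8 mA

V_G = V_DD·R_2/(R_1+R_2) = 12×33/89 = 4.45 V.
Assume saturation: I_D = (k_n/2)(V_GS − V_t)² with V_GS = V_G − I_D·R_S = 4.45 − 0.82·I_D.
Substituting gives 0.807·I_D² − 6.41·I_D + 9.07 = 0, with roots I_D = 1.84 or 6.1 mA.
The root I_D = 6.1 mA gives V_GS = -0.555 V ≤ V_t, so take I_D = 1.84 mA.
Then V_GS = 2.94 V and V_DS = V_DD − I_D(R_D+R_S) = 12 − 1.84×1.64 = 8.98 V.
Saturation requires V_DS ≥ V_GS − V_t = 1.24 V; 8.98 ≥ 1.24 ✓.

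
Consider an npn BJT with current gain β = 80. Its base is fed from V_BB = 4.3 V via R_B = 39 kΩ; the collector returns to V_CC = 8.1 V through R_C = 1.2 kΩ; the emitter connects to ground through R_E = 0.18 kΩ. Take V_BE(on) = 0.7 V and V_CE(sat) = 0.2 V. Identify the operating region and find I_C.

Assume active. Base-emitter loop: I_B = (V_BB − V_BE)/(R_B + (β+1)R_E) = (4.3 − 0.7)/(39 + 81×0.18) = 0.0672 mA.
I_C = β·I_B = 80×0.0672 = 5.38 mA.
V_CE = V_CC − I_C·R_C − I_E·R_E = 8.1 − 5.38×1.2 − 5.44×0.18 = 0.67 V > V_CE(sat), so the active-region assumption holds.

active; I_C ≈ 5.4 mA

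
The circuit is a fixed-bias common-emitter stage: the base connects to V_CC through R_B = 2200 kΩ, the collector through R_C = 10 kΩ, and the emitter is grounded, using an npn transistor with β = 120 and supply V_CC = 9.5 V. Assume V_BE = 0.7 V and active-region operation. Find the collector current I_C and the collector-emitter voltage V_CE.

I_C ≈ 0.48 mA, V_CE ≈ 4.7 V

Base loop: V_CC = I_B·R_B + V_BE, so I_B = (9.5 − 0.7)/2200 kΩ = 0.004 mA.
In the active region I_C = β·I_B = 120 × 0.004 = 0.48 mA.
Collector loop: V_CE = V_CC − I_C·R_C = 9.5 − 0.48×10 = 4.7 V.
Since V_CE = 4.7 V > V_CE(sat) ≈ 0.2 V, the transistor is in the active region as assumed.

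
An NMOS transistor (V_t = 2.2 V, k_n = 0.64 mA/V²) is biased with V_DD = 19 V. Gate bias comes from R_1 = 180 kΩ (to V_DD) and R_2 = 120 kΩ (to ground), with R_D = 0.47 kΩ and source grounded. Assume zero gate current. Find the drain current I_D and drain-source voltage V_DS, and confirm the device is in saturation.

V_G = V_DD·R_2/(R_1+R_2) = 19×120/300 = 7.6 V. With the source grounded, V_GS = V_G = 7.6 V.
Assume saturation: I_D = (k_n/2)(V_GS − V_t)² = (0.64/2)×(7.6 − 2.2)² = 0.32×5.4² = 9.33 mA.
V_DS = V_DD − I_D·R_D = 19 − 9.33×0.47 = 14.6 V.
Saturation requires V_DS ≥ V_GS − V_t = 5.4 V; 14.6 ≥ 5.4 ✓.

I_D ≈ 9.3 mA, V_DS ≈ 15 V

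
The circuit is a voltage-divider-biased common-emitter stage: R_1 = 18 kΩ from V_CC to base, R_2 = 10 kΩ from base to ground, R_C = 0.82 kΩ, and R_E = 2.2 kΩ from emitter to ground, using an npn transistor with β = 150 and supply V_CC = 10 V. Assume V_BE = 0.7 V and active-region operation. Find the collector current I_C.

I_C ≈ 1.3 mA

Thevenize the base divider: V_Th = V_CC·R_2/(R_1+R_2) = 10×10/28 = 3.57 V, R_Th = R_1‖R_2 = 6.43 kΩ.
Base-emitter loop: V_Th = I_B·R_Th + V_BE + (β+1)I_B·R_E, so I_B = (3.57 − 0.7) / (6.43 + 151×2.2) = 0.00848 mA.
I_C = β·I_B = 150×0.00848 = 1.27 mA, and I_E = (β+1)I_B = 1.28 mA.
V_CE = V_CC − I_C·R_C − I_E·R_E = 10 − 1.27×0.82 − 1.28×2.2 = 6.14 V.
V_CE = 6.14 V > 0.2 V confirms active-region operation.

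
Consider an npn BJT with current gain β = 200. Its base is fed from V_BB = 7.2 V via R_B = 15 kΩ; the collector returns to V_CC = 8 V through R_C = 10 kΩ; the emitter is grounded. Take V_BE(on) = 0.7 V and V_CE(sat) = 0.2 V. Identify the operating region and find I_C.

Assume active: I_B = (7.2 − 0.7)/15 = 0.433 mA, giving I_C = β·I_B = 86.7 mA.
But then V_CE = 8 − 86.7×10 = -859 V < V_CE(sat) = 0.2 V — impossible in the active region.
So the transistor is saturated. With V_CE = 0.2 V, I_C = (V_CC − 0.2)/R_C = 7.8/10 = 0.78 mA.
Check: β·I_B = 86.7 mA > I_C = 0.78 mA, confirming saturation.

saturation; I_C ≈ 0.78 mA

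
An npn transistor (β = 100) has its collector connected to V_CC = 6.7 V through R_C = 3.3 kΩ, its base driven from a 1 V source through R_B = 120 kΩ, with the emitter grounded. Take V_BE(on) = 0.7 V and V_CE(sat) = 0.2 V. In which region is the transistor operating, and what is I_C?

Assume active. Base-emitter loop: I_B = (V_BB − V_BE)/R_B = (1 − 0.7)/120 = 0.0025 mA.
I_C = β·I_B = 100×0.0025 = 0.25 mA.
V_CE = V_CC − I_C·R_C = 6.7 − 0.25×3.3 = 5.88 V > V_CE(sat), so the active-region assumption holds.

active; I_C ≈ 0.25 mA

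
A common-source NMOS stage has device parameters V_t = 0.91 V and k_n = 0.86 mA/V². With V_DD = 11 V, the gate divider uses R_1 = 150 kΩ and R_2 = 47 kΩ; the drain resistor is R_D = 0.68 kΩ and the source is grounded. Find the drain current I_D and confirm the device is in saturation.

I_D ≈ 1.3 mA

V_G = V_DD·R_2/(R_1+R_2) = 11×47/197 = 2.62 V. With the source grounded, V_GS = V_G = 2.62 V.
Assume saturation: I_D = (k_n/2)(V_GS − V_t)² = (0.86/2)×(2.62 − 0.91)² = 0.43×1.71² = 1.26 mA.
V_DS = V_DD − I_D·R_D = 11 − 1.26×0.68 = 10.1 V.
Saturation requires V_DS ≥ V_GS − V_t = 1.71 V; 10.1 ≥ 1.71 ✓.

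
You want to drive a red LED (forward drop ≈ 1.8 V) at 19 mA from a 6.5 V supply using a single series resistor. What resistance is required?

R ≈ 0.25 kΩ

The resistor drops V_S − V_D = 6.5 − 1.8 = 4.7 V at 19 mA.
R = 4.7 V / 19 mA = 0.247 kΩ.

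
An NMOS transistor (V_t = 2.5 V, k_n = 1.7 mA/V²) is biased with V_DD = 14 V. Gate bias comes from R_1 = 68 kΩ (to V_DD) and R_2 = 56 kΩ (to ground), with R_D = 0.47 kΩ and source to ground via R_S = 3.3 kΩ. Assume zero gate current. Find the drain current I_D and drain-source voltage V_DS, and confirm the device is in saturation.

I_D ≈ 0.85 mA, V_DS ≈ 11 V

V_G = V_DD·R_2/(R_1+R_2) = 14×56/124 = 6.32 V.
Assume saturation: I_D = (k_n/2)(V_GS − V_t)² with V_GS = V_G − I_D·R_S = 6.32 − 3.3·I_D.
Substituting gives 9.26·I_D² − 22.4·I_D + 12.4 = 0, with roots I_D = 0.855 or 1.57 mA.
The root I_D = 1.57 mA gives V_GS = 1.14 V ≤ V_t, so take I_D = 0.855 mA.
Then V_GS = 3.5 V and V_DS = V_DD − I_D(R_D+R_S) = 14 − 0.855×3.77 = 10.8 V.
Saturation requires V_DS ≥ V_GS − V_t = 1 V; 10.8 ≥ 1 ✓.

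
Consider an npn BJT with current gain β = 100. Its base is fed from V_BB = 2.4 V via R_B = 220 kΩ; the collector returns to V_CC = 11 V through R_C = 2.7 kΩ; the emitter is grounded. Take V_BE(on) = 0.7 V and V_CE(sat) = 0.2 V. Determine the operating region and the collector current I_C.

active; I_C ≈ 0.77 mA

Assume active. Base-emitter loop: I_B = (V_BB − V_BE)/R_B = (2.4 − 0.7)/220 = 0.00773 mA.
I_C = β·I_B = 100×0.00773 = 0.773 mA.
V_CE = V_CC − I_C·R_C = 11 − 0.773×2.7 = 8.91 V > V_CE(sat), so the active-region assumption holds.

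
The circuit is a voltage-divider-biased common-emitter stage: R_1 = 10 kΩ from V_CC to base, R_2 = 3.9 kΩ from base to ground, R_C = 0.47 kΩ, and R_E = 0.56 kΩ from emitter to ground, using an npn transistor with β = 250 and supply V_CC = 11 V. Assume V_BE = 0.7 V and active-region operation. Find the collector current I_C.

Thevenize the base divider: V_Th = V_CC·R_2/(R_1+R_2) = 11×3.9/13.9 = 3.09 V, R_Th = R_1‖R_2 = 2.81 kΩ.
Base-emitter loop: V_Th = I_B·R_Th + V_BE + (β+1)I_B·R_E, so I_B = (3.09 − 0.7) / (2.81 + 251×0.56) = 0.0166 mA.
I_C = β·I_B = 250×0.0166 = 4.16 mA, and I_E = (β+1)I_B = 4.18 mA.
V_CE = V_CC − I_C·R_C − I_E·R_E = 11 − 4.16×0.47 − 4.18×0.56 = 6.7 V.
V_CE = 6.7 V > 0.2 V confirms active-region operation.

I_C ≈ 4.2 mA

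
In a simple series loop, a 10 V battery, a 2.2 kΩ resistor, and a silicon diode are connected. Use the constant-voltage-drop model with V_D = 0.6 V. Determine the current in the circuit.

KVL around the loop: 10 = V_D + I·R = 0.6 + I × 2.2 kΩ.
So I = (10 − 0.6) / 2.2 kΩ = 9.4 / 2.2 = 4.27 mA.

I ≈ 4.3 mA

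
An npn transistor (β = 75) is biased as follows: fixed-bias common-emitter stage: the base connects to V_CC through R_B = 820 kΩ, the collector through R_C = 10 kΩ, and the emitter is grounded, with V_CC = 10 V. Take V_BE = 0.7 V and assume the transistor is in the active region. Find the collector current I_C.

I_C ≈ 0.85 mA

Base loop: V_CC = I_B·R_B + V_BE, so I_B = (10 − 0.7)/820 kΩ = 0.0113 mA.
In the active region I_C = β·I_B = 75 × 0.0113 = 0.851 mA.
Collector loop: V_CE = V_CC − I_C·R_C = 10 − 0.851×10 = 1.49 V.
Since V_CE = 1.49 V > V_CE(sat) ≈ 0.2 V, the transistor is in the active region as assumed.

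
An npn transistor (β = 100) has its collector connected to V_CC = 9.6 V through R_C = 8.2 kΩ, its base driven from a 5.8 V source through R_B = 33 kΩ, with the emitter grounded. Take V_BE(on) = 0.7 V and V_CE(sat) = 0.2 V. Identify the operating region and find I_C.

saturation; I_C ≈ 1.1 mA

Assume active: I_B = (5.8 − 0.7)/33 = 0.155 mA, giving I_C = β·I_B = 15.5 mA.
But then V_CE = 9.6 − 15.5×8.2 = -117 V < V_CE(sat) = 0.2 V — impossible in the active region.
So the transistor is saturated. With V_CE = 0.2 V, I_C = (V_CC − 0.2)/R_C = 9.4/8.2 = 1.15 mA.
Check: β·I_B = 15.5 mA > I_C = 1.15 mA, confirming saturation.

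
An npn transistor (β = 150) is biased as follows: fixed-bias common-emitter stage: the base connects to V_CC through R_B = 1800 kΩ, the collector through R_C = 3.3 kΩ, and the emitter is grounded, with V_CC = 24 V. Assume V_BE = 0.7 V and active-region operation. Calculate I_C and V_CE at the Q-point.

Base loop: V_CC = I_B·R_B + V_BE, so I_B = (24 − 0.7)/1800 kΩ = 0.0129 mA.
In the active region I_C = β·I_B = 150 × 0.0129 = 1.94 mA.
Collector loop: V_CE = V_CC − I_C·R_C = 24 − 1.94×3.3 = 17.6 V.
Since V_CE = 17.6 V > V_CE(sat) ≈ 0.2 V, the transistor is in the active region as assumed.

I_C ≈ 1.9 mA, V_CE ≈ 18 V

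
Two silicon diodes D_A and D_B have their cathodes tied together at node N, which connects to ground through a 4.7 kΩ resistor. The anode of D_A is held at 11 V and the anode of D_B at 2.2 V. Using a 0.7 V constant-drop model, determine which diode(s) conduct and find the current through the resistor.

Assume both conduct. Then node N would need to be at both 11−0.7 = 10.3 V and 2.2−0.7 = 1.5 V, which is impossible.
Assume only D_A conducts: V_N = 11 − 0.7 = 10.3 V, so I_R = 10.3/4.7 = 2.19 mA.
Check D_B: its anode-to-cathode voltage is 2.2 − 10.3 = -8.1 V < 0.7 V, so it is off. The assumption is consistent.

Only D_A conducts; I_R ≈ 2.2 mA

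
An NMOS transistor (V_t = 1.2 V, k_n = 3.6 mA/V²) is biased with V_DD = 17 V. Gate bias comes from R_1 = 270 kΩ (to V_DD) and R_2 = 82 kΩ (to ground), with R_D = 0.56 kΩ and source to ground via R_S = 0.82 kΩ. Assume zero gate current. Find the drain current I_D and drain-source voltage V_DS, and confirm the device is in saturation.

I_D ≈ 2.1 mA, V_DS ≈ 14 V

V_G = V_DD·R_2/(R_1+R_2) = 17×82/352 = 3.96 V.
Assume saturation: I_D = (k_n/2)(V_GS − V_t)² with V_GS = V_G − I_D·R_S = 3.96 − 0.82·I_D.
Substituting gives 1.21·I_D² − 9.15·I_D + 13.7 = 0, with roots I_D = 2.06 or 5.5 mA.
The root I_D = 5.5 mA gives V_GS = -0.548 V ≤ V_t, so take I_D = 2.06 mA.
Then V_GS = 2.27 V and V_DS = V_DD − I_D(R_D+R_S) = 17 − 2.06×1.38 = 14.2 V.
Saturation requires V_DS ≥ V_GS − V_t = 1.07 V; 14.2 ≥ 1.07 ✓.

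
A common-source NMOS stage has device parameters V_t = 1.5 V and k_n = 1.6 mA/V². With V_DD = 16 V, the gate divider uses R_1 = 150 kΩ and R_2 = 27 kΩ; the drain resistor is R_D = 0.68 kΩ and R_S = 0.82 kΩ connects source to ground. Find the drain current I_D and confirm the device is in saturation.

V_G = V_DD·R_2/(R_1+R_2) = 16×27/177 = 2.44 V.
Assume saturation: I_D = (k_n/2)(V_GS − V_t)² with V_GS = V_G − I_D·R_S = 2.44 − 0.82·I_D.
Substituting gives 0.538·I_D² − 2.23·I_D + 0.708 = 0, with roots I_D = 0.346 or 3.81 mA.
The root I_D = 3.81 mA gives V_GS = -0.682 V ≤ V_t, so take I_D = 0.346 mA.
Then V_GS = 2.16 V and V_DS = V_DD − I_D(R_D+R_S) = 16 − 0.346×1.5 = 15.5 V.
Saturation requires V_DS ≥ V_GS − V_t = 0.657 V; 15.5 ≥ 0.657 ✓.

I_D ≈ 0.35 mA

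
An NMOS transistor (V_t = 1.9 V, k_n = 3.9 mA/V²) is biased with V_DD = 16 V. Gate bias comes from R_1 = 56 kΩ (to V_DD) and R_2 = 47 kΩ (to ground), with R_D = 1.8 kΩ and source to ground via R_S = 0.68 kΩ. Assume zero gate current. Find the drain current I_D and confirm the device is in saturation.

V_G = V_DD·R_2/(R_1+R_2) = 16×47/103 = 7.3 V.
Assume saturation: I_D = (k_n/2)(V_GS − V_t)² with V_GS = V_G − I_D·R_S = 7.3 − 0.68·I_D.
Substituting gives 0.902·I_D² − 15.3·I_D + 56.9 = 0, with roots I_D = 5.48 or 11.5 mA.
The root I_D = 11.5 mA gives V_GS = -0.53 V ≤ V_t, so take I_D = 5.48 mA.
Then V_GS = 3.58 V and V_DS = V_DD − I_D(R_D+R_S) = 16 − 5.48×2.48 = 2.41 V.
Saturation requires V_DS ≥ V_GS − V_t = 1.68 V; 2.41 ≥ 1.68 ✓.

I_D ≈ 5.5 mA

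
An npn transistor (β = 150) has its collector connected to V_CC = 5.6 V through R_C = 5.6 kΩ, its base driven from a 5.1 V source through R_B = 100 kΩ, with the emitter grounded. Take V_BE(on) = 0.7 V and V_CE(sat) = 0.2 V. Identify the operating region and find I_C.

Assume active: I_B = (5.1 − 0.7)/100 = 0.044 mA, giving I_C = β·I_B = 6.6 mA.
But then V_CE = 5.6 − 6.6×5.6 = -31.4 V < V_CE(sat) = 0.2 V — impossible in the active region.
So the transistor is saturated. With V_CE = 0.2 V, I_C = (V_CC − 0.2)/R_C = 5.4/5.6 = 0.964 mA.
Check: β·I_B = 6.6 mA > I_C = 0.964 mA, confirming saturation.

saturation; I_C ≈ 0.96 mA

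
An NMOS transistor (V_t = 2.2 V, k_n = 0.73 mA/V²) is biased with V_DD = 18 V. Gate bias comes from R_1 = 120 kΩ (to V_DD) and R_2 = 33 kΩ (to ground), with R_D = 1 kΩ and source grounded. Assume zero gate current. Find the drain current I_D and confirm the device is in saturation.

V_G = V_DD·R_2/(R_1+R_2) = 18×33/153 = 3.88 V. With the source grounded, V_GS = V_G = 3.88 V.
Assume saturation: I_D = (k_n/2)(V_GS − V_t)² = (0.73/2)×(3.88 − 2.2)² = 0.365×1.68² = 1.03 mA.
V_DS = V_DD − I_D·R_D = 18 − 1.03×1 = 17 V.
Saturation requires V_DS ≥ V_GS − V_t = 1.68 V; 17 ≥ 1.68 ✓.

I_D ≈ 1 mA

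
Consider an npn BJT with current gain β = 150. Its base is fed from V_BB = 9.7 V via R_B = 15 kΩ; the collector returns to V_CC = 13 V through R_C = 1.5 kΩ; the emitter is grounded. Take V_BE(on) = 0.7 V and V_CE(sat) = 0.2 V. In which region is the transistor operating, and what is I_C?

Assume active: I_B = (9.7 − 0.7)/15 = 0.6 mA, giving I_C = β·I_B = 90 mA.
But then V_CE = 13 − 90×1.5 = -122 V < V_CE(sat) = 0.2 V — impossible in the active region.
So the transistor is saturated. With V_CE = 0.2 V, I_C = (V_CC − 0.2)/R_C = 12.8/1.5 = 8.53 mA.
Check: β·I_B = 90 mA > I_C = 8.53 mA, confirming saturation.

saturation; I_C ≈ 8.5 mA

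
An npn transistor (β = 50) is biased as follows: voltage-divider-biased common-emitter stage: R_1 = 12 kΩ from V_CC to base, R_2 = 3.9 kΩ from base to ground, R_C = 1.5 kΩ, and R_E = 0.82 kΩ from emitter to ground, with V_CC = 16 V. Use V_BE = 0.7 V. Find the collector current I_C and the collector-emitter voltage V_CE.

Thevenize the base divider: V_Th = V_CC·R_2/(R_1+R_2) = 16×3.9/15.9 = 3.92 V, R_Th = R_1‖R_2 = 2.94 kΩ.
Base-emitter loop: V_Th = I_B·R_Th + V_BE + (β+1)I_B·R_E, so I_B = (3.92 − 0.7) / (2.94 + 51×0.82) = 0.072 mA.
I_C = β·I_B = 50×0.072 = 3.6 mA, and I_E = (β+1)I_B = 3.67 mA.
V_CE = V_CC − I_C·R_C − I_E·R_E = 16 − 3.6×1.5 − 3.67×0.82 = 7.58 V.
V_CE = 7.58 V > 0.2 V confirms active-region operation.

I_C ≈ 3.6 mA, V_CE ≈ 7.6 V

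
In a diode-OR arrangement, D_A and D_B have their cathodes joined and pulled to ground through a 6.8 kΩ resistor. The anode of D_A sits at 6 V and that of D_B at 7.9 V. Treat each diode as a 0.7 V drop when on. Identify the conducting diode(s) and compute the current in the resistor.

Assume both conduct. Then node N would need to be at both 6−0.7 = 5.3 V and 7.9−0.7 = 7.2 V, which is impossible.
Assume only D_B conducts: V_N = 7.9 − 0.7 = 7.2 V, so I_R = 7.2/6.8 = 1.06 mA.
Check D_A: its anode-to-cathode voltage is 6 − 7.2 = -1.2 V < 0.7 V, so it is off. The assumption is consistent.

Only D_B conducts; I_R ≈ 1.1 mA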